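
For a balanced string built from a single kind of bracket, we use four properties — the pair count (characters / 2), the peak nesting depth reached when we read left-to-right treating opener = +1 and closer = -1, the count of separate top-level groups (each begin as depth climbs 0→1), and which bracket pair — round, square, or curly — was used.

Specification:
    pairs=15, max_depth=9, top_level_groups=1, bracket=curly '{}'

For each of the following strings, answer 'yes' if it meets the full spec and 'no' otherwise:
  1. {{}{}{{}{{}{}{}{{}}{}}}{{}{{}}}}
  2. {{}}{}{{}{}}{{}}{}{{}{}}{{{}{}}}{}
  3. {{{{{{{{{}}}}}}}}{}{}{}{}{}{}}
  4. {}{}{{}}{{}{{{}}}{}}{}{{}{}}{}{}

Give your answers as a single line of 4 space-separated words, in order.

String 1 '{{}{}{{}{{}{}{}{{}}{}}}{{}{{}}}}': depth seq [1 2 1 2 1 2 3 2 3 4 3 4 3 4 3 4 5 4 3 4 3 2 1 2 3 2 3 4 3 2 1 0]
  -> pairs=16 depth=5 groups=1 -> no
String 2 '{{}}{}{{}{}}{{}}{}{{}{}}{{{}{}}}{}': depth seq [1 2 1 0 1 0 1 2 1 2 1 0 1 2 1 0 1 0 1 2 1 2 1 0 1 2 3 2 3 2 1 0 1 0]
  -> pairs=17 depth=3 groups=8 -> no
String 3 '{{{{{{{{{}}}}}}}}{}{}{}{}{}{}}': depth seq [1 2 3 4 5 6 7 8 9 8 7 6 5 4 3 2 1 2 1 2 1 2 1 2 1 2 1 2 1 0]
  -> pairs=15 depth=9 groups=1 -> yes
String 4 '{}{}{{}}{{}{{{}}}{}}{}{{}{}}{}{}': depth seq [1 0 1 0 1 2 1 0 1 2 1 2 3 4 3 2 1 2 1 0 1 0 1 2 1 2 1 0 1 0 1 0]
  -> pairs=16 depth=4 groups=8 -> no

Answer: no no yes no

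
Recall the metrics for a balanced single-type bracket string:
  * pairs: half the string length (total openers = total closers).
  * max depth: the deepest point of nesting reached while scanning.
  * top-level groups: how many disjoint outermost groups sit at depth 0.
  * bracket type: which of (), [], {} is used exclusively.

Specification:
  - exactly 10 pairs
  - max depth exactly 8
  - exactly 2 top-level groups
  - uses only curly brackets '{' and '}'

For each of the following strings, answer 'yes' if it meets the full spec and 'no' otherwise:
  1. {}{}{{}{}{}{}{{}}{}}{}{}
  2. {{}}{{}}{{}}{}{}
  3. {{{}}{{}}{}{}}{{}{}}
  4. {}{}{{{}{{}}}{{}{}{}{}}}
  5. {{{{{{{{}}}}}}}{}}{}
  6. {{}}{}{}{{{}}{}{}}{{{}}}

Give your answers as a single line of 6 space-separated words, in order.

String 1 '{}{}{{}{}{}{}{{}}{}}{}{}': depth seq [1 0 1 0 1 2 1 2 1 2 1 2 1 2 3 2 1 2 1 0 1 0 1 0]
  -> pairs=12 depth=3 groups=5 -> no
String 2 '{{}}{{}}{{}}{}{}': depth seq [1 2 1 0 1 2 1 0 1 2 1 0 1 0 1 0]
  -> pairs=8 depth=2 groups=5 -> no
String 3 '{{{}}{{}}{}{}}{{}{}}': depth seq [1 2 3 2 1 2 3 2 1 2 1 2 1 0 1 2 1 2 1 0]
  -> pairs=10 depth=3 groups=2 -> no
String 4 '{}{}{{{}{{}}}{{}{}{}{}}}': depth seq [1 0 1 0 1 2 3 2 3 4 3 2 1 2 3 2 3 2 3 2 3 2 1 0]
  -> pairs=12 depth=4 groups=3 -> no
String 5 '{{{{{{{{}}}}}}}{}}{}': depth seq [1 2 3 4 5 6 7 8 7 6 5 4 3 2 1 2 1 0 1 0]
  -> pairs=10 depth=8 groups=2 -> yes
String 6 '{{}}{}{}{{{}}{}{}}{{{}}}': depth seq [1 2 1 0 1 0 1 0 1 2 3 2 1 2 1 2 1 0 1 2 3 2 1 0]
  -> pairs=12 depth=3 groups=5 -> no

Answer: no no no no yes no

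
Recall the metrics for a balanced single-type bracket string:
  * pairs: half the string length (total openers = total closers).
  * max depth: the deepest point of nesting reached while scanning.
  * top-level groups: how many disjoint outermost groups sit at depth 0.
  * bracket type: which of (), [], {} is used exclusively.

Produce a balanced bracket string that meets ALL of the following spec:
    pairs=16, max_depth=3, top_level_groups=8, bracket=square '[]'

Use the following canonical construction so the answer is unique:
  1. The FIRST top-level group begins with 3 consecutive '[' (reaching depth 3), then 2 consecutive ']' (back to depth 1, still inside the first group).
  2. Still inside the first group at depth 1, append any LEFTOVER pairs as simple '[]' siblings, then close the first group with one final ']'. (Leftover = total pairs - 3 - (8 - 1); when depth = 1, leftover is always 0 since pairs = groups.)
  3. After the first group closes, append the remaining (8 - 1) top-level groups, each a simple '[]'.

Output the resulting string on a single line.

Answer: [[[]][][][][][][]][][][][][][][]

Derivation:
Spec: pairs=16 depth=3 groups=8
Leftover pairs = 16 - 3 - (8-1) = 6
First group: deep chain of depth 3 + 6 sibling pairs
Remaining 7 groups: simple '[]' each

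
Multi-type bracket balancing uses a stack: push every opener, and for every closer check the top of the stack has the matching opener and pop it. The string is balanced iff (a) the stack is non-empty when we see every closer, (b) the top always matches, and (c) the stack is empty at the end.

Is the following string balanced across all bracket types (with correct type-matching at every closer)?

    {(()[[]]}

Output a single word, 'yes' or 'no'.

Answer: no

Derivation:
pos 0: push '{'; stack = {
pos 1: push '('; stack = {(
pos 2: push '('; stack = {((
pos 3: ')' matches '('; pop; stack = {(
pos 4: push '['; stack = {([
pos 5: push '['; stack = {([[
pos 6: ']' matches '['; pop; stack = {([
pos 7: ']' matches '['; pop; stack = {(
pos 8: saw closer '}' but top of stack is '(' (expected ')') → INVALID
Verdict: type mismatch at position 8: '}' closes '(' → no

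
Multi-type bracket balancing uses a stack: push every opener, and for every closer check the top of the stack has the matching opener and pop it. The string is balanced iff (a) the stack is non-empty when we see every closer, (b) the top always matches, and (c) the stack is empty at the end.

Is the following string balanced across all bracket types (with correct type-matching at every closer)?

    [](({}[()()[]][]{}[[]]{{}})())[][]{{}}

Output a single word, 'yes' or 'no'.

Answer: yes

Derivation:
pos 0: push '['; stack = [
pos 1: ']' matches '['; pop; stack = (empty)
pos 2: push '('; stack = (
pos 3: push '('; stack = ((
pos 4: push '{'; stack = (({
pos 5: '}' matches '{'; pop; stack = ((
pos 6: push '['; stack = (([
pos 7: push '('; stack = (([(
pos 8: ')' matches '('; pop; stack = (([
pos 9: push '('; stack = (([(
pos 10: ')' matches '('; pop; stack = (([
pos 11: push '['; stack = (([[
pos 12: ']' matches '['; pop; stack = (([
pos 13: ']' matches '['; pop; stack = ((
pos 14: push '['; stack = (([
pos 15: ']' matches '['; pop; stack = ((
pos 16: push '{'; stack = (({
pos 17: '}' matches '{'; pop; stack = ((
pos 18: push '['; stack = (([
pos 19: push '['; stack = (([[
pos 20: ']' matches '['; pop; stack = (([
pos 21: ']' matches '['; pop; stack = ((
pos 22: push '{'; stack = (({
pos 23: push '{'; stack = (({{
pos 24: '}' matches '{'; pop; stack = (({
pos 25: '}' matches '{'; pop; stack = ((
pos 26: ')' matches '('; pop; stack = (
pos 27: push '('; stack = ((
pos 28: ')' matches '('; pop; stack = (
pos 29: ')' matches '('; pop; stack = (empty)
pos 30: push '['; stack = [
pos 31: ']' matches '['; pop; stack = (empty)
pos 32: push '['; stack = [
pos 33: ']' matches '['; pop; stack = (empty)
pos 34: push '{'; stack = {
pos 35: push '{'; stack = {{
pos 36: '}' matches '{'; pop; stack = {
pos 37: '}' matches '{'; pop; stack = (empty)
end: stack empty → VALID
Verdict: properly nested → yes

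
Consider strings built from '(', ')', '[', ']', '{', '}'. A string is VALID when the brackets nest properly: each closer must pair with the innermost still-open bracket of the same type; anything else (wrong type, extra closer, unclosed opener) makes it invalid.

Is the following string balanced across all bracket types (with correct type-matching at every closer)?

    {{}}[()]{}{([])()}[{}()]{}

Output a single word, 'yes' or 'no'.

Answer: yes

Derivation:
pos 0: push '{'; stack = {
pos 1: push '{'; stack = {{
pos 2: '}' matches '{'; pop; stack = {
pos 3: '}' matches '{'; pop; stack = (empty)
pos 4: push '['; stack = [
pos 5: push '('; stack = [(
pos 6: ')' matches '('; pop; stack = [
pos 7: ']' matches '['; pop; stack = (empty)
pos 8: push '{'; stack = {
pos 9: '}' matches '{'; pop; stack = (empty)
pos 10: push '{'; stack = {
pos 11: push '('; stack = {(
pos 12: push '['; stack = {([
pos 13: ']' matches '['; pop; stack = {(
pos 14: ')' matches '('; pop; stack = {
pos 15: push '('; stack = {(
pos 16: ')' matches '('; pop; stack = {
pos 17: '}' matches '{'; pop; stack = (empty)
pos 18: push '['; stack = [
pos 19: push '{'; stack = [{
pos 20: '}' matches '{'; pop; stack = [
pos 21: push '('; stack = [(
pos 22: ')' matches '('; pop; stack = [
pos 23: ']' matches '['; pop; stack = (empty)
pos 24: push '{'; stack = {
pos 25: '}' matches '{'; pop; stack = (empty)
end: stack empty → VALID
Verdict: properly nested → yes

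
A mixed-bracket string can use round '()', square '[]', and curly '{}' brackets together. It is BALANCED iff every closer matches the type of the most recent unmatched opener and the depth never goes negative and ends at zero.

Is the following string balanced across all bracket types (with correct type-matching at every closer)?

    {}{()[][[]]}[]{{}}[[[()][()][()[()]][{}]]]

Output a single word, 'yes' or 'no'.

Answer: yes

Derivation:
pos 0: push '{'; stack = {
pos 1: '}' matches '{'; pop; stack = (empty)
pos 2: push '{'; stack = {
pos 3: push '('; stack = {(
pos 4: ')' matches '('; pop; stack = {
pos 5: push '['; stack = {[
pos 6: ']' matches '['; pop; stack = {
pos 7: push '['; stack = {[
pos 8: push '['; stack = {[[
pos 9: ']' matches '['; pop; stack = {[
pos 10: ']' matches '['; pop; stack = {
pos 11: '}' matches '{'; pop; stack = (empty)
pos 12: push '['; stack = [
pos 13: ']' matches '['; pop; stack = (empty)
pos 14: push '{'; stack = {
pos 15: push '{'; stack = {{
pos 16: '}' matches '{'; pop; stack = {
pos 17: '}' matches '{'; pop; stack = (empty)
pos 18: push '['; stack = [
pos 19: push '['; stack = [[
pos 20: push '['; stack = [[[
pos 21: push '('; stack = [[[(
pos 22: ')' matches '('; pop; stack = [[[
pos 23: ']' matches '['; pop; stack = [[
pos 24: push '['; stack = [[[
pos 25: push '('; stack = [[[(
pos 26: ')' matches '('; pop; stack = [[[
pos 27: ']' matches '['; pop; stack = [[
pos 28: push '['; stack = [[[
pos 29: push '('; stack = [[[(
pos 30: ')' matches '('; pop; stack = [[[
pos 31: push '['; stack = [[[[
pos 32: push '('; stack = [[[[(
pos 33: ')' matches '('; pop; stack = [[[[
pos 34: ']' matches '['; pop; stack = [[[
pos 35: ']' matches '['; pop; stack = [[
pos 36: push '['; stack = [[[
pos 37: push '{'; stack = [[[{
pos 38: '}' matches '{'; pop; stack = [[[
pos 39: ']' matches '['; pop; stack = [[
pos 40: ']' matches '['; pop; stack = [
pos 41: ']' matches '['; pop; stack = (empty)
end: stack empty → VALID
Verdict: properly nested → yes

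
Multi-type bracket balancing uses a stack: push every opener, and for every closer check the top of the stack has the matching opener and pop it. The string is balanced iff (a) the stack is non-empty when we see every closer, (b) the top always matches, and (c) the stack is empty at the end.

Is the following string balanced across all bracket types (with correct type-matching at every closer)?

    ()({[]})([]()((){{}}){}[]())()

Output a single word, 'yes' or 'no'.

pos 0: push '('; stack = (
pos 1: ')' matches '('; pop; stack = (empty)
pos 2: push '('; stack = (
pos 3: push '{'; stack = ({
pos 4: push '['; stack = ({[
pos 5: ']' matches '['; pop; stack = ({
pos 6: '}' matches '{'; pop; stack = (
pos 7: ')' matches '('; pop; stack = (empty)
pos 8: push '('; stack = (
pos 9: push '['; stack = ([
pos 10: ']' matches '['; pop; stack = (
pos 11: push '('; stack = ((
pos 12: ')' matches '('; pop; stack = (
pos 13: push '('; stack = ((
pos 14: push '('; stack = (((
pos 15: ')' matches '('; pop; stack = ((
pos 16: push '{'; stack = (({
pos 17: push '{'; stack = (({{
pos 18: '}' matches '{'; pop; stack = (({
pos 19: '}' matches '{'; pop; stack = ((
pos 20: ')' matches '('; pop; stack = (
pos 21: push '{'; stack = ({
pos 22: '}' matches '{'; pop; stack = (
pos 23: push '['; stack = ([
pos 24: ']' matches '['; pop; stack = (
pos 25: push '('; stack = ((
pos 26: ')' matches '('; pop; stack = (
pos 27: ')' matches '('; pop; stack = (empty)
pos 28: push '('; stack = (
pos 29: ')' matches '('; pop; stack = (empty)
end: stack empty → VALID
Verdict: properly nested → yes

Answer: yes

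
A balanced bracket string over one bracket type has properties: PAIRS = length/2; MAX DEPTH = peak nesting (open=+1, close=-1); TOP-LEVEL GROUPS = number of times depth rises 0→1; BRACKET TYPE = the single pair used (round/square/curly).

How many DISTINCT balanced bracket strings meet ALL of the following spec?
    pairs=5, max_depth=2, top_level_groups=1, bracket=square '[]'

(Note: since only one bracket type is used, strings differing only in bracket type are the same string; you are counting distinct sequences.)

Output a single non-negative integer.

Spec: pairs=5 depth=2 groups=1
Count(depth <= 2) = 1
Count(depth <= 1) = 0
Count(depth == 2) = 1 - 0 = 1

Answer: 1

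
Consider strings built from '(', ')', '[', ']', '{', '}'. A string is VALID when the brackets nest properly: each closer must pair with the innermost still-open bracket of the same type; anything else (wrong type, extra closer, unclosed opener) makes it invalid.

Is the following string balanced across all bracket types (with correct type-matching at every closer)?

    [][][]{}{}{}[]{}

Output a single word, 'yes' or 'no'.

pos 0: push '['; stack = [
pos 1: ']' matches '['; pop; stack = (empty)
pos 2: push '['; stack = [
pos 3: ']' matches '['; pop; stack = (empty)
pos 4: push '['; stack = [
pos 5: ']' matches '['; pop; stack = (empty)
pos 6: push '{'; stack = {
pos 7: '}' matches '{'; pop; stack = (empty)
pos 8: push '{'; stack = {
pos 9: '}' matches '{'; pop; stack = (empty)
pos 10: push '{'; stack = {
pos 11: '}' matches '{'; pop; stack = (empty)
pos 12: push '['; stack = [
pos 13: ']' matches '['; pop; stack = (empty)
pos 14: push '{'; stack = {
pos 15: '}' matches '{'; pop; stack = (empty)
end: stack empty → VALID
Verdict: properly nested → yes

Answer: yes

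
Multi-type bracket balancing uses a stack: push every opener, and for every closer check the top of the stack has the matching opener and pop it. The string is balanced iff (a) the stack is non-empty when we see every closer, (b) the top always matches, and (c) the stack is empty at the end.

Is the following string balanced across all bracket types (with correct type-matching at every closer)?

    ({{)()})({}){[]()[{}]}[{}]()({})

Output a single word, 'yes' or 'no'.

pos 0: push '('; stack = (
pos 1: push '{'; stack = ({
pos 2: push '{'; stack = ({{
pos 3: saw closer ')' but top of stack is '{' (expected '}') → INVALID
Verdict: type mismatch at position 3: ')' closes '{' → no

Answer: no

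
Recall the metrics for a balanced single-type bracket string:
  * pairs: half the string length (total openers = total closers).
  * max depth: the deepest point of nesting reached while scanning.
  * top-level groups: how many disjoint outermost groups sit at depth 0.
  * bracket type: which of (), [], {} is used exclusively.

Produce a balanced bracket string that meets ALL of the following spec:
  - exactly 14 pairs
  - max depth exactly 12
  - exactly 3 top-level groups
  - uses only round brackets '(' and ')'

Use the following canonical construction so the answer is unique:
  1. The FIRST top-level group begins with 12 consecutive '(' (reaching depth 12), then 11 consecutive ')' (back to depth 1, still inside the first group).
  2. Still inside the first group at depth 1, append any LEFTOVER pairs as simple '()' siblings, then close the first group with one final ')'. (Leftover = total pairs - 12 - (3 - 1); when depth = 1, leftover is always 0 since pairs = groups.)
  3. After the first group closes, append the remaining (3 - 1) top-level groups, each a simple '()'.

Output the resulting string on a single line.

Spec: pairs=14 depth=12 groups=3
Leftover pairs = 14 - 12 - (3-1) = 0
First group: deep chain of depth 12 + 0 sibling pairs
Remaining 2 groups: simple '()' each

Answer: (((((((((((())))))))))))()()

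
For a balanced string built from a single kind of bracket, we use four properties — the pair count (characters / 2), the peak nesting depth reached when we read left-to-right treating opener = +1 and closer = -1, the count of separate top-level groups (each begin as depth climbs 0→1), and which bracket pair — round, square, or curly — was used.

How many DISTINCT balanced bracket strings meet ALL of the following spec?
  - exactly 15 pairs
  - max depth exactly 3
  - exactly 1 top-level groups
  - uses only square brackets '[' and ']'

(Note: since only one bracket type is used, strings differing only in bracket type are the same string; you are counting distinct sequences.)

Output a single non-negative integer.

Spec: pairs=15 depth=3 groups=1
Count(depth <= 3) = 8192
Count(depth <= 2) = 1
Count(depth == 3) = 8192 - 1 = 8191

Answer: 8191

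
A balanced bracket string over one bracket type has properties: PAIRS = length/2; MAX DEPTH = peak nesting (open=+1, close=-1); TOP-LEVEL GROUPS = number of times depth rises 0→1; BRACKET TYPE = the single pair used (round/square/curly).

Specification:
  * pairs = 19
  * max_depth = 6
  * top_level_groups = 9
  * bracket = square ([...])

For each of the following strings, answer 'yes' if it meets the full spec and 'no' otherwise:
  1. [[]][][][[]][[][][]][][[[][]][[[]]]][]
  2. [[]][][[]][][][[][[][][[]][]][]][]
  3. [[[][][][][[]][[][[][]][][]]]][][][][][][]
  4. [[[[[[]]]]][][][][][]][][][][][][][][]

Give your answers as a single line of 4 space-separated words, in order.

String 1 '[[]][][][[]][[][][]][][[[][]][[[]]]][]': depth seq [1 2 1 0 1 0 1 0 1 2 1 0 1 2 1 2 1 2 1 0 1 0 1 2 3 2 3 2 1 2 3 4 3 2 1 0 1 0]
  -> pairs=19 depth=4 groups=8 -> no
String 2 '[[]][][[]][][][[][[][][[]][]][]][]': depth seq [1 2 1 0 1 0 1 2 1 0 1 0 1 0 1 2 1 2 3 2 3 2 3 4 3 2 3 2 1 2 1 0 1 0]
  -> pairs=17 depth=4 groups=7 -> no
String 3 '[[[][][][][[]][[][[][]][][]]]][][][][][][]': depth seq [1 2 3 2 3 2 3 2 3 2 3 4 3 2 3 4 3 4 5 4 5 4 3 4 3 4 3 2 1 0 1 0 1 0 1 0 1 0 1 0 1 0]
  -> pairs=21 depth=5 groups=7 -> no
String 4 '[[[[[[]]]]][][][][][]][][][][][][][][]': depth seq [1 2 3 4 5 6 5 4 3 2 1 2 1 2 1 2 1 2 1 2 1 0 1 0 1 0 1 0 1 0 1 0 1 0 1 0 1 0]
  -> pairs=19 depth=6 groups=9 -> yes

Answer: no no no yes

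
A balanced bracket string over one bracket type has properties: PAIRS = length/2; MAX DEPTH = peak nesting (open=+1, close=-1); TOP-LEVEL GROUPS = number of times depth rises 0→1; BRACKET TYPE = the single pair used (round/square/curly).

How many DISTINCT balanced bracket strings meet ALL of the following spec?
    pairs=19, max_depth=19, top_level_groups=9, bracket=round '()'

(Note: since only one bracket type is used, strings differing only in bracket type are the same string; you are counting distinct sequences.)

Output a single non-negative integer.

Answer: 0

Derivation:
Spec: pairs=19 depth=19 groups=9
Count(depth <= 19) = 6216210
Count(depth <= 18) = 6216210
Count(depth == 19) = 6216210 - 6216210 = 0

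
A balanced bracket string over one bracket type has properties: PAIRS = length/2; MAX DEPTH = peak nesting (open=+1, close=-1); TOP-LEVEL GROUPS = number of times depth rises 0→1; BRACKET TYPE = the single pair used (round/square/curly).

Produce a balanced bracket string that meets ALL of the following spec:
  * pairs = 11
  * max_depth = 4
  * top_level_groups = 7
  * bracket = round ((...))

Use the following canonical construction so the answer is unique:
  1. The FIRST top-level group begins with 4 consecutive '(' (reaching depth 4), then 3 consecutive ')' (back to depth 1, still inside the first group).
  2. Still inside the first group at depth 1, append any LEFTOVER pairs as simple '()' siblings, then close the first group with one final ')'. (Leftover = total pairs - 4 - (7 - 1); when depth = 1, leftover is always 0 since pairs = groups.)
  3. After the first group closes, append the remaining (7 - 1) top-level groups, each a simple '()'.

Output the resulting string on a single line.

Answer: (((()))())()()()()()()

Derivation:
Spec: pairs=11 depth=4 groups=7
Leftover pairs = 11 - 4 - (7-1) = 1
First group: deep chain of depth 4 + 1 sibling pairs
Remaining 6 groups: simple '()' each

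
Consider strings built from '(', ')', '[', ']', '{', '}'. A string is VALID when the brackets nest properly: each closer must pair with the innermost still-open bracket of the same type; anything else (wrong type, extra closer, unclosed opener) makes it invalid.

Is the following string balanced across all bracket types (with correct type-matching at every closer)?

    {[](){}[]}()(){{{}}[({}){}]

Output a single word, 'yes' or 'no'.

Answer: no

Derivation:
pos 0: push '{'; stack = {
pos 1: push '['; stack = {[
pos 2: ']' matches '['; pop; stack = {
pos 3: push '('; stack = {(
pos 4: ')' matches '('; pop; stack = {
pos 5: push '{'; stack = {{
pos 6: '}' matches '{'; pop; stack = {
pos 7: push '['; stack = {[
pos 8: ']' matches '['; pop; stack = {
pos 9: '}' matches '{'; pop; stack = (empty)
pos 10: push '('; stack = (
pos 11: ')' matches '('; pop; stack = (empty)
pos 12: push '('; stack = (
pos 13: ')' matches '('; pop; stack = (empty)
pos 14: push '{'; stack = {
pos 15: push '{'; stack = {{
pos 16: push '{'; stack = {{{
pos 17: '}' matches '{'; pop; stack = {{
pos 18: '}' matches '{'; pop; stack = {
pos 19: push '['; stack = {[
pos 20: push '('; stack = {[(
pos 21: push '{'; stack = {[({
pos 22: '}' matches '{'; pop; stack = {[(
pos 23: ')' matches '('; pop; stack = {[
pos 24: push '{'; stack = {[{
pos 25: '}' matches '{'; pop; stack = {[
pos 26: ']' matches '['; pop; stack = {
end: stack still non-empty ({) → INVALID
Verdict: unclosed openers at end: { → no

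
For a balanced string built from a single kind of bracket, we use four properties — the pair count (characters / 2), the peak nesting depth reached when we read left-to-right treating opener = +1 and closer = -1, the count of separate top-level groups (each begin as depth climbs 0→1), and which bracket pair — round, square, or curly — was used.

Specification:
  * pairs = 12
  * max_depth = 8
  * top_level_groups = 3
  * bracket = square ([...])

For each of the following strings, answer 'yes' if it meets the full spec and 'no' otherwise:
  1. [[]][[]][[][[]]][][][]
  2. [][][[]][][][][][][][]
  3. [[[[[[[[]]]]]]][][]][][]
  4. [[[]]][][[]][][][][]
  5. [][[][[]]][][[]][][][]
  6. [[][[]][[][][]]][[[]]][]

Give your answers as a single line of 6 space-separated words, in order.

String 1 '[[]][[]][[][[]]][][][]': depth seq [1 2 1 0 1 2 1 0 1 2 1 2 3 2 1 0 1 0 1 0 1 0]
  -> pairs=11 depth=3 groups=6 -> no
String 2 '[][][[]][][][][][][][]': depth seq [1 0 1 0 1 2 1 0 1 0 1 0 1 0 1 0 1 0 1 0 1 0]
  -> pairs=11 depth=2 groups=10 -> no
String 3 '[[[[[[[[]]]]]]][][]][][]': depth seq [1 2 3 4 5 6 7 8 7 6 5 4 3 2 1 2 1 2 1 0 1 0 1 0]
  -> pairs=12 depth=8 groups=3 -> yes
String 4 '[[[]]][][[]][][][][]': depth seq [1 2 3 2 1 0 1 0 1 2 1 0 1 0 1 0 1 0 1 0]
  -> pairs=10 depth=3 groups=7 -> no
String 5 '[][[][[]]][][[]][][][]': depth seq [1 0 1 2 1 2 3 2 1 0 1 0 1 2 1 0 1 0 1 0 1 0]
  -> pairs=11 depth=3 groups=7 -> no
String 6 '[[][[]][[][][]]][[[]]][]': depth seq [1 2 1 2 3 2 1 2 3 2 3 2 3 2 1 0 1 2 3 2 1 0 1 0]
  -> pairs=12 depth=3 groups=3 -> no

Answer: no no yes no no no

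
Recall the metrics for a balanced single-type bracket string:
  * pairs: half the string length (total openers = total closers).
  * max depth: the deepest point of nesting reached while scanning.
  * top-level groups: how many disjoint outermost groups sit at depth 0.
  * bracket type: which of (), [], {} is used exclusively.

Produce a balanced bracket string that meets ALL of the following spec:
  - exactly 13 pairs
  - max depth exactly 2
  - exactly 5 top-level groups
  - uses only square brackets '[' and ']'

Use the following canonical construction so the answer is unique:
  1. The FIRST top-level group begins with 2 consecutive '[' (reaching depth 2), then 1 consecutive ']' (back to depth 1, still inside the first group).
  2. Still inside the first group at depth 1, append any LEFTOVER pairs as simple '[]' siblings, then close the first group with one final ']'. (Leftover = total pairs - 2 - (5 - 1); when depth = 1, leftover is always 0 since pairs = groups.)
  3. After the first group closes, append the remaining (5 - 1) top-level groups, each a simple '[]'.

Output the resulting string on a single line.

Answer: [[][][][][][][][]][][][][]

Derivation:
Spec: pairs=13 depth=2 groups=5
Leftover pairs = 13 - 2 - (5-1) = 7
First group: deep chain of depth 2 + 7 sibling pairs
Remaining 4 groups: simple '[]' each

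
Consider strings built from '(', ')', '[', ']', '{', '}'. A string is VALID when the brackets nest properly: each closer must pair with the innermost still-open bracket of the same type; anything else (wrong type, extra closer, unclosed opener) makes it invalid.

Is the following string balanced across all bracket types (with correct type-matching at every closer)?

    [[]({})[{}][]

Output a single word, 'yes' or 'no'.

pos 0: push '['; stack = [
pos 1: push '['; stack = [[
pos 2: ']' matches '['; pop; stack = [
pos 3: push '('; stack = [(
pos 4: push '{'; stack = [({
pos 5: '}' matches '{'; pop; stack = [(
pos 6: ')' matches '('; pop; stack = [
pos 7: push '['; stack = [[
pos 8: push '{'; stack = [[{
pos 9: '}' matches '{'; pop; stack = [[
pos 10: ']' matches '['; pop; stack = [
pos 11: push '['; stack = [[
pos 12: ']' matches '['; pop; stack = [
end: stack still non-empty ([) → INVALID
Verdict: unclosed openers at end: [ → no

Answer: no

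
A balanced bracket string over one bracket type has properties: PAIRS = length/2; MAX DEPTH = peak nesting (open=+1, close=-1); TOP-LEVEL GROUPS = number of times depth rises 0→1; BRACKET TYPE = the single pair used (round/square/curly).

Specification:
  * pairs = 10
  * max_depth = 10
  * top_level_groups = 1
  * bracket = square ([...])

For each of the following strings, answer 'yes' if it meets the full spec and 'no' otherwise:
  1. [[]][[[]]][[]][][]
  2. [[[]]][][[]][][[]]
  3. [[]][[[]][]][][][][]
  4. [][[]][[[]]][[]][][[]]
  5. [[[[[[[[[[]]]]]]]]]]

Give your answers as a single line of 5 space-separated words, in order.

Answer: no no no no yes

Derivation:
String 1 '[[]][[[]]][[]][][]': depth seq [1 2 1 0 1 2 3 2 1 0 1 2 1 0 1 0 1 0]
  -> pairs=9 depth=3 groups=5 -> no
String 2 '[[[]]][][[]][][[]]': depth seq [1 2 3 2 1 0 1 0 1 2 1 0 1 0 1 2 1 0]
  -> pairs=9 depth=3 groups=5 -> no
String 3 '[[]][[[]][]][][][][]': depth seq [1 2 1 0 1 2 3 2 1 2 1 0 1 0 1 0 1 0 1 0]
  -> pairs=10 depth=3 groups=6 -> no
String 4 '[][[]][[[]]][[]][][[]]': depth seq [1 0 1 2 1 0 1 2 3 2 1 0 1 2 1 0 1 0 1 2 1 0]
  -> pairs=11 depth=3 groups=6 -> no
String 5 '[[[[[[[[[[]]]]]]]]]]': depth seq [1 2 3 4 5 6 7 8 9 10 9 8 7 6 5 4 3 2 1 0]
  -> pairs=10 depth=10 groups=1 -> yes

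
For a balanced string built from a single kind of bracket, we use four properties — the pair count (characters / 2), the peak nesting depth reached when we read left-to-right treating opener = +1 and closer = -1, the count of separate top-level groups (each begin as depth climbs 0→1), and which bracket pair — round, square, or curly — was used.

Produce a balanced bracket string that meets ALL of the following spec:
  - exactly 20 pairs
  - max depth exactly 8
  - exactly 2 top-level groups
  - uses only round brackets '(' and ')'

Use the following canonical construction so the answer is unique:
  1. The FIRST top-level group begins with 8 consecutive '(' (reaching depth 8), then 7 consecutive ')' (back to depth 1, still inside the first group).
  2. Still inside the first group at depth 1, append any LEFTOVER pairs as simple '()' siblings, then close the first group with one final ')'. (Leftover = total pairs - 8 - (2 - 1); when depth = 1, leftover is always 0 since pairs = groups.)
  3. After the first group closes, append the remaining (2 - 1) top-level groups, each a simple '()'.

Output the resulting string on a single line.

Answer: (((((((()))))))()()()()()()()()()()())()

Derivation:
Spec: pairs=20 depth=8 groups=2
Leftover pairs = 20 - 8 - (2-1) = 11
First group: deep chain of depth 8 + 11 sibling pairs
Remaining 1 groups: simple '()' each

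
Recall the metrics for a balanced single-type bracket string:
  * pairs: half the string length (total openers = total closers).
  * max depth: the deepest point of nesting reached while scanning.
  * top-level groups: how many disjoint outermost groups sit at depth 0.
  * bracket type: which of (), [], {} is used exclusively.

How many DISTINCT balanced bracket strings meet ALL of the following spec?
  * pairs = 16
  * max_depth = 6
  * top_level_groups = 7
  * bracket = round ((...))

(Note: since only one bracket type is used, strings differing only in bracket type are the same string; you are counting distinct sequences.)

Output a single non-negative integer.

Spec: pairs=16 depth=6 groups=7
Count(depth <= 6) = 561561
Count(depth <= 5) = 524055
Count(depth == 6) = 561561 - 524055 = 37506

Answer: 37506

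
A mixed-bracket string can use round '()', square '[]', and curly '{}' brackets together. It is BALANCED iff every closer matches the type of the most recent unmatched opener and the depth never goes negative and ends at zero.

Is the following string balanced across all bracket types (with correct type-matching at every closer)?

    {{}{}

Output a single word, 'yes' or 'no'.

pos 0: push '{'; stack = {
pos 1: push '{'; stack = {{
pos 2: '}' matches '{'; pop; stack = {
pos 3: push '{'; stack = {{
pos 4: '}' matches '{'; pop; stack = {
end: stack still non-empty ({) → INVALID
Verdict: unclosed openers at end: { → no

Answer: no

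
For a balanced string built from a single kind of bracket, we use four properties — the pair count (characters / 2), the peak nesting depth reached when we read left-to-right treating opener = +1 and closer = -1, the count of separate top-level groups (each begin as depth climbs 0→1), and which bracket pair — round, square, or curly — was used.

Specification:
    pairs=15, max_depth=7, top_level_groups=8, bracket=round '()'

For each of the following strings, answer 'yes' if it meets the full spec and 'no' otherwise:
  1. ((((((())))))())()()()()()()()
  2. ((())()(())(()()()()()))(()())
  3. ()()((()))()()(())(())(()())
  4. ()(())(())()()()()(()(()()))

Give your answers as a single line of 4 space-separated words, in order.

Answer: yes no no no

Derivation:
String 1 '((((((())))))())()()()()()()()': depth seq [1 2 3 4 5 6 7 6 5 4 3 2 1 2 1 0 1 0 1 0 1 0 1 0 1 0 1 0 1 0]
  -> pairs=15 depth=7 groups=8 -> yes
String 2 '((())()(())(()()()()()))(()())': depth seq [1 2 3 2 1 2 1 2 3 2 1 2 3 2 3 2 3 2 3 2 3 2 1 0 1 2 1 2 1 0]
  -> pairs=15 depth=3 groups=2 -> no
String 3 '()()((()))()()(())(())(()())': depth seq [1 0 1 0 1 2 3 2 1 0 1 0 1 0 1 2 1 0 1 2 1 0 1 2 1 2 1 0]
  -> pairs=14 depth=3 groups=8 -> no
String 4 '()(())(())()()()()(()(()()))': depth seq [1 0 1 2 1 0 1 2 1 0 1 0 1 0 1 0 1 0 1 2 1 2 3 2 3 2 1 0]
  -> pairs=14 depth=3 groups=8 -> no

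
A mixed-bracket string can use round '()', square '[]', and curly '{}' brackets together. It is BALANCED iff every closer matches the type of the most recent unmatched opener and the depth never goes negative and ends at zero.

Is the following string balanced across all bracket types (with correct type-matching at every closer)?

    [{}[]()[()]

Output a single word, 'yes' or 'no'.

pos 0: push '['; stack = [
pos 1: push '{'; stack = [{
pos 2: '}' matches '{'; pop; stack = [
pos 3: push '['; stack = [[
pos 4: ']' matches '['; pop; stack = [
pos 5: push '('; stack = [(
pos 6: ')' matches '('; pop; stack = [
pos 7: push '['; stack = [[
pos 8: push '('; stack = [[(
pos 9: ')' matches '('; pop; stack = [[
pos 10: ']' matches '['; pop; stack = [
end: stack still non-empty ([) → INVALID
Verdict: unclosed openers at end: [ → no

Answer: no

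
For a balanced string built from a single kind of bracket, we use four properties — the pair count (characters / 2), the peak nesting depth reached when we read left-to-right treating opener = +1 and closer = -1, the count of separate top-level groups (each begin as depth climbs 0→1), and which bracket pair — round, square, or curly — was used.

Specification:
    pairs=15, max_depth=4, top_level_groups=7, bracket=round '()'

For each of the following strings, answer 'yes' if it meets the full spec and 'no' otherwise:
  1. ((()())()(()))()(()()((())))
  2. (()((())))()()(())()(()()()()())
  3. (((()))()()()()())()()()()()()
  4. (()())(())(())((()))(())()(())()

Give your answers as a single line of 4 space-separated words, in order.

Answer: no no yes no

Derivation:
String 1 '((()())()(()))()(()()((())))': depth seq [1 2 3 2 3 2 1 2 1 2 3 2 1 0 1 0 1 2 1 2 1 2 3 4 3 2 1 0]
  -> pairs=14 depth=4 groups=3 -> no
String 2 '(()((())))()()(())()(()()()()())': depth seq [1 2 1 2 3 4 3 2 1 0 1 0 1 0 1 2 1 0 1 0 1 2 1 2 1 2 1 2 1 2 1 0]
  -> pairs=16 depth=4 groups=6 -> no
String 3 '(((()))()()()()())()()()()()()': depth seq [1 2 3 4 3 2 1 2 1 2 1 2 1 2 1 2 1 0 1 0 1 0 1 0 1 0 1 0 1 0]
  -> pairs=15 depth=4 groups=7 -> yes
String 4 '(()())(())(())((()))(())()(())()': depth seq [1 2 1 2 1 0 1 2 1 0 1 2 1 0 1 2 3 2 1 0 1 2 1 0 1 0 1 2 1 0 1 0]
  -> pairs=16 depth=3 groups=8 -> no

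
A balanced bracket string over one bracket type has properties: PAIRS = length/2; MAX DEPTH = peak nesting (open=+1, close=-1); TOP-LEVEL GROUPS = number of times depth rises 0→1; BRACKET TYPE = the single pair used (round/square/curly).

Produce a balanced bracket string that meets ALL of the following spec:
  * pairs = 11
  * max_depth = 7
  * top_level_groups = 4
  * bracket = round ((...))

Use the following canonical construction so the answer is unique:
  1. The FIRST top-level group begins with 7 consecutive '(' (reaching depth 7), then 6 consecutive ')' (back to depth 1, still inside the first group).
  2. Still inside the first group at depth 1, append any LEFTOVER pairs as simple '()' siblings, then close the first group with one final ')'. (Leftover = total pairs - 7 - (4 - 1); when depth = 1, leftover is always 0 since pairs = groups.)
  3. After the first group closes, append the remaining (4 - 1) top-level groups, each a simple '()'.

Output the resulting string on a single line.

Answer: ((((((())))))())()()()

Derivation:
Spec: pairs=11 depth=7 groups=4
Leftover pairs = 11 - 7 - (4-1) = 1
First group: deep chain of depth 7 + 1 sibling pairs
Remaining 3 groups: simple '()' each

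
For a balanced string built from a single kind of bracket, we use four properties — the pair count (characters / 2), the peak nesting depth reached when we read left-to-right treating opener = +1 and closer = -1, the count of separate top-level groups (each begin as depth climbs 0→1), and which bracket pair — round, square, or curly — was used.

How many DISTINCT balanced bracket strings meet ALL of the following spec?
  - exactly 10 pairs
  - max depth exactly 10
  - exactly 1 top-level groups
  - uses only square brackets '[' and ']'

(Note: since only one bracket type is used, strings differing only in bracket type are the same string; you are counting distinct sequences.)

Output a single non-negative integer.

Spec: pairs=10 depth=10 groups=1
Count(depth <= 10) = 4862
Count(depth <= 9) = 4861
Count(depth == 10) = 4862 - 4861 = 1

Answer: 1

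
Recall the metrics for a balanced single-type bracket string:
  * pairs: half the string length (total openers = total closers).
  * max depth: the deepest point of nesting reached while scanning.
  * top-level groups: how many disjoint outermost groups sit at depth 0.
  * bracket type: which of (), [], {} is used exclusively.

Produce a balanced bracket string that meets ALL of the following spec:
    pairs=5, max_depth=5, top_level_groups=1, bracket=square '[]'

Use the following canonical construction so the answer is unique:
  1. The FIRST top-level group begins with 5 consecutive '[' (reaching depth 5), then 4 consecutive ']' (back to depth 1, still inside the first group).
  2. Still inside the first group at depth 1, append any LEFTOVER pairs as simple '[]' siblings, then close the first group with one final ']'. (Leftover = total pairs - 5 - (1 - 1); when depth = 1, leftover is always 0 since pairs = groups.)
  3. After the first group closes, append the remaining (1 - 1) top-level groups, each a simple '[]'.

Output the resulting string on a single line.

Spec: pairs=5 depth=5 groups=1
Leftover pairs = 5 - 5 - (1-1) = 0
First group: deep chain of depth 5 + 0 sibling pairs
Remaining 0 groups: simple '[]' each

Answer: [[[[[]]]]]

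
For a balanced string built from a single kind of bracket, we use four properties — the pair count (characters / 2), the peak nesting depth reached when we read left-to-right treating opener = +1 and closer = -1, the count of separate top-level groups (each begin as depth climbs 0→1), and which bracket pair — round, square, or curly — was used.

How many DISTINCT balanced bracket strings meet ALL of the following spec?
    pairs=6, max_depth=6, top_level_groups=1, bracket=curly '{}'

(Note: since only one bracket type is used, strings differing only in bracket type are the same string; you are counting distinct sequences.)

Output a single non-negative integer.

Answer: 1

Derivation:
Spec: pairs=6 depth=6 groups=1
Count(depth <= 6) = 42
Count(depth <= 5) = 41
Count(depth == 6) = 42 - 41 = 1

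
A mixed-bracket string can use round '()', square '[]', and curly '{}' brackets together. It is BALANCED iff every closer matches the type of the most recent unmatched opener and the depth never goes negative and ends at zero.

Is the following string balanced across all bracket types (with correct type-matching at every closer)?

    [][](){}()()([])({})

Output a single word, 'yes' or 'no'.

Answer: yes

Derivation:
pos 0: push '['; stack = [
pos 1: ']' matches '['; pop; stack = (empty)
pos 2: push '['; stack = [
pos 3: ']' matches '['; pop; stack = (empty)
pos 4: push '('; stack = (
pos 5: ')' matches '('; pop; stack = (empty)
pos 6: push '{'; stack = {
pos 7: '}' matches '{'; pop; stack = (empty)
pos 8: push '('; stack = (
pos 9: ')' matches '('; pop; stack = (empty)
pos 10: push '('; stack = (
pos 11: ')' matches '('; pop; stack = (empty)
pos 12: push '('; stack = (
pos 13: push '['; stack = ([
pos 14: ']' matches '['; pop; stack = (
pos 15: ')' matches '('; pop; stack = (empty)
pos 16: push '('; stack = (
pos 17: push '{'; stack = ({
pos 18: '}' matches '{'; pop; stack = (
pos 19: ')' matches '('; pop; stack = (empty)
end: stack empty → VALID
Verdict: properly nested → yes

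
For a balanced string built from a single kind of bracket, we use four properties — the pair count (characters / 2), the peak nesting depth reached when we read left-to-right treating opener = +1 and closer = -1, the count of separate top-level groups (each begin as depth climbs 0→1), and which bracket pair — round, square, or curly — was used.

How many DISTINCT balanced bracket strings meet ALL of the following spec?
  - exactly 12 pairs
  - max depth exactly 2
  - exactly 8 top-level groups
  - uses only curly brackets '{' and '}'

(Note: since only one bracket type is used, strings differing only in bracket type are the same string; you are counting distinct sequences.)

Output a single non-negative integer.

Answer: 330

Derivation:
Spec: pairs=12 depth=2 groups=8
Count(depth <= 2) = 330
Count(depth <= 1) = 0
Count(depth == 2) = 330 - 0 = 330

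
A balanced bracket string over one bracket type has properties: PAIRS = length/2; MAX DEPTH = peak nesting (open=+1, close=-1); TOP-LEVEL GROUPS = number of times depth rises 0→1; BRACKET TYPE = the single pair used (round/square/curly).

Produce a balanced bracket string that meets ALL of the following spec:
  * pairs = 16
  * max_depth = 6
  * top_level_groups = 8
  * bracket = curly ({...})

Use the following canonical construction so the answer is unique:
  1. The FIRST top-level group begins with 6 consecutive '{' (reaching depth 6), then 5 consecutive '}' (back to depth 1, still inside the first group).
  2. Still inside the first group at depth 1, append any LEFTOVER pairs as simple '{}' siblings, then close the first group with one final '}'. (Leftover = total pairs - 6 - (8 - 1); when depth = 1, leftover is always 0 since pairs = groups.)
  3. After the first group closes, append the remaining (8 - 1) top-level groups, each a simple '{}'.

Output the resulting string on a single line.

Spec: pairs=16 depth=6 groups=8
Leftover pairs = 16 - 6 - (8-1) = 3
First group: deep chain of depth 6 + 3 sibling pairs
Remaining 7 groups: simple '{}' each

Answer: {{{{{{}}}}}{}{}{}}{}{}{}{}{}{}{}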